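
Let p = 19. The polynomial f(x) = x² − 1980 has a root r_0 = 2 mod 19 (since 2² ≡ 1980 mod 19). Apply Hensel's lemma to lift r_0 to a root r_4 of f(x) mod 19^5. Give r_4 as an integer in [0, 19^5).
r_4 = 1976610 (mod 2476099)

Hensel's recurrence: r_{i+1} = r_i − f(r_i)·(f′(r_i))^{-1} mod 19^{i+2}, with f′(x) = 2x. Iterate:
  r_0 = 2 (mod 19)
  r_1 = 135 (mod 361)
  r_2 = 1218 (mod 6859)
  r_3 = 21795 (mod 130321)
  r_4 = 1976610 (mod 2476099)
Final: r_4 = 1976610, and one checks f(r_4) ≡ 0 mod 19^5.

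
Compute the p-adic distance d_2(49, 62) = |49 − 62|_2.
d_2(49, 62) = 1

Step 1 — x − y = 49 − 62 = -13. Step 2 — v_2(-13) = 0 (factor: -13 = −(2^0 · 13); the sign does not affect v_p). Step 3 — |x − y|_2 = 2^{0} = 1.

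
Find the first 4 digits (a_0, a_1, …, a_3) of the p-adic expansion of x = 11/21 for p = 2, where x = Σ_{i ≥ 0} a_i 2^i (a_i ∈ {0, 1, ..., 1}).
(a_0, …, a_3) = (1, 1, 1, 1)

v_2(11/21) = 0 (numerator and denominator both coprime to 2), so x ∈ ℤ_2^×. Compute digits iteratively via a_i = x_i mod 2, x_{i+1} = (x_i − a_i)/2, with x_0 = x:
  x_0 = 11/21;  a_0 = 1;  x_1 = (x_0 − 1)/2 = -5/21
  x_1 = -5/21;  a_1 = 1;  x_2 = (x_1 − 1)/2 = -13/21
  x_2 = -13/21;  a_2 = 1;  x_3 = (x_2 − 1)/2 = -17/21
  x_3 = -17/21;  a_3 = 1;  x_4 = (x_3 − 1)/2 = -19/21
Digits: (1, 1, 1, 1).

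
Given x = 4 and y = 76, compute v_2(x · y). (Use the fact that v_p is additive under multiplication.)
v_2(304) = 4

v_p(x) = 2 (factor: 4 = 2^2 · 1); v_p(y) = 2 (factor: 76 = 2^2 · 19). Additivity: v_p(xy) = v_p(x) + v_p(y) = 2 + 2 = 4. (Direct check: xy = 304 = 2^4 · (19).)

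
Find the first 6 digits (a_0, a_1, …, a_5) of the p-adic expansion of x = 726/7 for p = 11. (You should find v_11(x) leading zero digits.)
(a_0, …, a_5) = (0, 0, 4, 6, 1, 3)

v_11(726/7) = 2, so a_0 = ... = a_1 = 0. Factor out: x = 11^2 · u with u = 6/7 a unit in ℤ_11. Expand u iteratively via a_{v+i} = u_i mod 11, u_{i+1} = (u_i − a_{v+i})/11:
  u_0 = 6/7;  a_2 = 4;  u_1 = (u_0 − 4)/11 = -2/7
  u_1 = -2/7;  a_3 = 6;  u_2 = (u_1 − 6)/11 = -4/7
  u_2 = -4/7;  a_4 = 1;  u_3 = (u_2 − 1)/11 = -1/7
  u_3 = -1/7;  a_5 = 3;  u_4 = (u_3 − 3)/11 = -2/7
Digits: (0, 0, 4, 6, 1, 3).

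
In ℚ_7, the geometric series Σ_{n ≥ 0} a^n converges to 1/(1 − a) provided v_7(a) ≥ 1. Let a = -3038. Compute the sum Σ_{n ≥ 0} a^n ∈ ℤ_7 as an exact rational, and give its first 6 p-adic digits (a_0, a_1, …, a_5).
Σ a^n = 1/(1 − a) = 1/3039;  first 6 digits = (1, 0, 1, 5, 6, 2)

v_7(a) = 2 ≥ 1, so the series converges in ℤ_7 to 1/(1 − a) = 1/(1 − (-3038)) = 1/3039. Expand this rational in ℤ_7: compute digits iteratively via d_i = x_i mod 7, x_{i+1} = (x_i − d_i)/7. The first 6 digits are (1, 0, 1, 5, 6, 2).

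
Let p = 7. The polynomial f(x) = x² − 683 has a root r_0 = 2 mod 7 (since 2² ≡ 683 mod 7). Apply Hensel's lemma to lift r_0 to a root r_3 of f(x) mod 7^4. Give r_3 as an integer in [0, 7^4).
r_3 = 1066 (mod 2401)

Hensel's recurrence: r_{i+1} = r_i − f(r_i)·(f′(r_i))^{-1} mod 7^{i+2}, with f′(x) = 2x. Iterate:
  r_0 = 2 (mod 7)
  r_1 = 37 (mod 49)
  r_2 = 37 (mod 343)
  r_3 = 1066 (mod 2401)
Final: r_3 = 1066, and one checks f(r_3) ≡ 0 mod 7^4.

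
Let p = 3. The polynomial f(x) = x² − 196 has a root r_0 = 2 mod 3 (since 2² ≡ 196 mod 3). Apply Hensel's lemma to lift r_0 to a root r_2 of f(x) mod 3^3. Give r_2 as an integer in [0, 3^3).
r_2 = 14 (mod 27)

Hensel's recurrence: r_{i+1} = r_i − f(r_i)·(f′(r_i))^{-1} mod 3^{i+2}, with f′(x) = 2x. Iterate:
  r_0 = 2 (mod 3)
  r_1 = 5 (mod 9)
  r_2 = 14 (mod 27)
Final: r_2 = 14, and one checks f(r_2) ≡ 0 mod 3^3.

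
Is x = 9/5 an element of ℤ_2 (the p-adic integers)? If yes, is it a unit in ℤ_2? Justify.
x ∈ ℤ_2^× (unit); v_2(x) = 0

ℤ_2 = {x ∈ ℚ_2 : v_2(x) ≥ 0} and ℤ_2^× = {x ∈ ℤ_2 : v_2(x) = 0}. Here v_2(9/5) = v_2(num) − v_2(den) = 0; compare against these criteria.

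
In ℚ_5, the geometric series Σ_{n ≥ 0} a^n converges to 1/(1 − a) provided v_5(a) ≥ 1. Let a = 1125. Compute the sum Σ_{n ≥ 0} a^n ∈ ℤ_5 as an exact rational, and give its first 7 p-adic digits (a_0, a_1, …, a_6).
Σ a^n = 1/(1 − a) = -1/1124;  first 7 digits = (1, 0, 0, 4, 1, 0, 1)

v_5(a) = 3 ≥ 1, so the series converges in ℤ_5 to 1/(1 − a) = 1/(1 − 1125) = -1/1124. Expand this rational in ℤ_5: compute digits iteratively via d_i = x_i mod 5, x_{i+1} = (x_i − d_i)/5. The first 7 digits are (1, 0, 0, 4, 1, 0, 1).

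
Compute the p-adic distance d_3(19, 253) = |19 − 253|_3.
d_3(19, 253) = 1/9

Step 1 — x − y = 19 − 253 = -234. Step 2 — v_3(-234) = 2 (factor: -234 = −(3^2 · 26); the sign does not affect v_p). Step 3 — |x − y|_3 = 3^{-2} = 1/9.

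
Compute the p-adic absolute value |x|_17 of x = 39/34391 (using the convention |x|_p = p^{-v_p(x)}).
|39/34391|_17 = 4913

Step 1 — compute v_17(x) by factoring powers of 17 out of the numerator and denominator: v_17(39/34391) = -3. Step 2 — apply |x|_p = p^{-v_p(x)} = 17^{3} = 4913.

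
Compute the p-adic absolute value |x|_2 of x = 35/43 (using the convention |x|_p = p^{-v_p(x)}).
|35/43|_2 = 1

Step 1 — compute v_2(x) by factoring powers of 2 out of the numerator and denominator: v_2(35/43) = 0. Step 2 — apply |x|_p = p^{-v_p(x)} = 2^{0} = 1.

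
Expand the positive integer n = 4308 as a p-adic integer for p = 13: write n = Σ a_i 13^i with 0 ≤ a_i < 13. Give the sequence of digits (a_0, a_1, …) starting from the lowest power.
(a_0, a_1, …) = (5, 6, 12, 1)

Repeated division by 13 gives the digits low-to-high: 4308 = 5 + 6·13^1 + 12·13^2 + 1·13^3. Digit sequence: (5, 6, 12, 1).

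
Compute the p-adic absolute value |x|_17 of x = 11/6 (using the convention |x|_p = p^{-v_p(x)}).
|11/6|_17 = 1

Step 1 — compute v_17(x) by factoring powers of 17 out of the numerator and denominator: v_17(11/6) = 0. Step 2 — apply |x|_p = p^{-v_p(x)} = 17^{0} = 1.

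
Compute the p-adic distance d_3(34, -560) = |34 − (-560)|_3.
d_3(34, -560) = 1/27

Step 1 — x − y = 34 − (-560) = 594. Step 2 — v_3(594) = 3 (factor: 594 = (3^3 · 22); the sign does not affect v_p). Step 3 — |x − y|_3 = 3^{-3} = 1/27.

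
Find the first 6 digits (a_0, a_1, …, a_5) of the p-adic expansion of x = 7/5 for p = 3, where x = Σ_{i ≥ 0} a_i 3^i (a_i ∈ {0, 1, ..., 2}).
(a_0, …, a_5) = (2, 1, 2, 1, 0, 1)

v_3(7/5) = 0 (numerator and denominator both coprime to 3), so x ∈ ℤ_3^×. Compute digits iteratively via a_i = x_i mod 3, x_{i+1} = (x_i − a_i)/3, with x_0 = x:
  x_0 = 7/5;  a_0 = 2;  x_1 = (x_0 − 2)/3 = -1/5
  x_1 = -1/5;  a_1 = 1;  x_2 = (x_1 − 1)/3 = -2/5
  x_2 = -2/5;  a_2 = 2;  x_3 = (x_2 − 2)/3 = -4/5
  x_3 = -4/5;  a_3 = 1;  x_4 = (x_3 − 1)/3 = -3/5
  x_4 = -3/5;  a_4 = 0;  x_5 = (x_4 − 0)/3 = -1/5
  x_5 = -1/5;  a_5 = 1;  x_6 = (x_5 − 1)/3 = -2/5
Digits: (2, 1, 2, 1, 0, 1).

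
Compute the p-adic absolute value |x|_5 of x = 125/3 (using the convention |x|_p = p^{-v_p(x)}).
|125/3|_5 = 1/125

Step 1 — compute v_5(x) by factoring powers of 5 out of the numerator and denominator: v_5(125/3) = 3. Step 2 — apply |x|_p = p^{-v_p(x)} = 5^{-3} = 1/125.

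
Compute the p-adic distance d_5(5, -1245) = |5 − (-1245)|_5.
d_5(5, -1245) = 1/625

Step 1 — x − y = 5 − (-1245) = 1250. Step 2 — v_5(1250) = 4 (factor: 1250 = (5^4 · 2); the sign does not affect v_p). Step 3 — |x − y|_5 = 5^{-4} = 1/625.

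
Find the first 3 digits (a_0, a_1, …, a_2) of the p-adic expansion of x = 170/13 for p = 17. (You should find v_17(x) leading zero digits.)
(a_0, …, a_2) = (0, 6, 1)

v_17(170/13) = 1, so a_0 = ... = a_0 = 0. Factor out: x = 17^1 · u with u = 10/13 a unit in ℤ_17. Expand u iteratively via a_{v+i} = u_i mod 17, u_{i+1} = (u_i − a_{v+i})/17:
  u_0 = 10/13;  a_1 = 6;  u_1 = (u_0 − 6)/17 = -4/13
  u_1 = -4/13;  a_2 = 1;  u_2 = (u_1 − 1)/17 = -1/13
Digits: (0, 6, 1).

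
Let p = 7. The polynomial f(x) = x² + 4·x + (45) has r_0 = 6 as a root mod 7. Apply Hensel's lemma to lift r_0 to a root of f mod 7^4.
r_3 = 2330 (mod 2401)

Hensel: r_{i+1} = r_i − f(r_i)·(f′(r_i))^{-1} mod 7^{i+2}, f′(x) = 2x + 4. Iterate:
  r_0 = 6 (mod 7)
  r_1 = 27 (mod 49)
  r_2 = 272 (mod 343)
  r_3 = 2330 (mod 2401)
Final: r = 2330 satisfies f(r) ≡ 0 mod 7^4.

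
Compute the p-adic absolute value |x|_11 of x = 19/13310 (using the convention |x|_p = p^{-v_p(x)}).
|19/13310|_11 = 1331

Step 1 — compute v_11(x) by factoring powers of 11 out of the numerator and denominator: v_11(19/13310) = -3. Step 2 — apply |x|_p = p^{-v_p(x)} = 11^{3} = 1331.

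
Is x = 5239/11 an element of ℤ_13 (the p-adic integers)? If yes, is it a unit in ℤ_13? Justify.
x ∈ ℤ_13 but not a unit; v_13(x) = 2 > 0

ℤ_13 = {x ∈ ℚ_13 : v_13(x) ≥ 0} and ℤ_13^× = {x ∈ ℤ_13 : v_13(x) = 0}. Here v_13(5239/11) = v_13(num) − v_13(den) = 2; compare against these criteria.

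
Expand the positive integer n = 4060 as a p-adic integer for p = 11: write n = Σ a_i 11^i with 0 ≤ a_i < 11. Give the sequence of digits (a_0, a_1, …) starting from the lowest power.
(a_0, a_1, …) = (1, 6, 0, 3)

Repeated division by 11 gives the digits low-to-high: 4060 = 1 + 6·11^1 + 3·11^3. Digit sequence: (1, 6, 0, 3).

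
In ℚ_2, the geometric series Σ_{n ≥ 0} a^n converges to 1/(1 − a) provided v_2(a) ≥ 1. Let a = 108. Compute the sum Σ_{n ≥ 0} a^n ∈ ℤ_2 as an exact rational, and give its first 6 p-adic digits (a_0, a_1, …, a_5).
Σ a^n = 1/(1 − a) = -1/107;  first 6 digits = (1, 0, 1, 1, 1, 1)

v_2(a) = 2 ≥ 1, so the series converges in ℤ_2 to 1/(1 − a) = 1/(1 − 108) = -1/107. Expand this rational in ℤ_2: compute digits iteratively via d_i = x_i mod 2, x_{i+1} = (x_i − d_i)/2. The first 6 digits are (1, 0, 1, 1, 1, 1).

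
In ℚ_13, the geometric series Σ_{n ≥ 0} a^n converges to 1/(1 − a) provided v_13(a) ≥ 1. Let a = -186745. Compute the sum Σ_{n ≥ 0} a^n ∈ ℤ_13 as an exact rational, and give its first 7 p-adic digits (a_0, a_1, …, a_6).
Σ a^n = 1/(1 − a) = 1/186746;  first 7 digits = (1, 0, 0, 6, 6, 12, 9)

v_13(a) = 3 ≥ 1, so the series converges in ℤ_13 to 1/(1 − a) = 1/(1 − (-186745)) = 1/186746. Expand this rational in ℤ_13: compute digits iteratively via d_i = x_i mod 13, x_{i+1} = (x_i − d_i)/13. The first 7 digits are (1, 0, 0, 6, 6, 12, 9).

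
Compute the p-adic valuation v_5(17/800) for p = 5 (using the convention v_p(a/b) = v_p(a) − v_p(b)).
v_5(17/800) = -2

Factor powers of 5 from the numerator and denominator of the reduced fraction: 17 = 5^0 · 17 and 800 = 5^2 · 32. Apply v_p(a/b) = v_p(a) − v_p(b): v_5(17/800) = 0 − 2 = -2.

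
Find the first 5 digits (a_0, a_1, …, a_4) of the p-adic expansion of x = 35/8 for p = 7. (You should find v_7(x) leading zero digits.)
(a_0, …, a_4) = (0, 5, 2, 4, 2)

v_7(35/8) = 1, so a_0 = ... = a_0 = 0. Factor out: x = 7^1 · u with u = 5/8 a unit in ℤ_7. Expand u iteratively via a_{v+i} = u_i mod 7, u_{i+1} = (u_i − a_{v+i})/7:
  u_0 = 5/8;  a_1 = 5;  u_1 = (u_0 − 5)/7 = -5/8
  u_1 = -5/8;  a_2 = 2;  u_2 = (u_1 − 2)/7 = -3/8
  u_2 = -3/8;  a_3 = 4;  u_3 = (u_2 − 4)/7 = -5/8
  u_3 = -5/8;  a_4 = 2;  u_4 = (u_3 − 2)/7 = -3/8
Digits: (0, 5, 2, 4, 2).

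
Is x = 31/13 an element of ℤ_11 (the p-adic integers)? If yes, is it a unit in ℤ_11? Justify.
x ∈ ℤ_11^× (unit); v_11(x) = 0

ℤ_11 = {x ∈ ℚ_11 : v_11(x) ≥ 0} and ℤ_11^× = {x ∈ ℤ_11 : v_11(x) = 0}. Here v_11(31/13) = v_11(num) − v_11(den) = 0; compare against these criteria.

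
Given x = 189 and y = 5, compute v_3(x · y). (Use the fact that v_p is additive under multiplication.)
v_3(945) = 3

v_p(x) = 3 (factor: 189 = 3^3 · 7); v_p(y) = 0 (factor: 5 = 3^0 · 5). Additivity: v_p(xy) = v_p(x) + v_p(y) = 3 + 0 = 3. (Direct check: xy = 945 = 3^3 · (35).)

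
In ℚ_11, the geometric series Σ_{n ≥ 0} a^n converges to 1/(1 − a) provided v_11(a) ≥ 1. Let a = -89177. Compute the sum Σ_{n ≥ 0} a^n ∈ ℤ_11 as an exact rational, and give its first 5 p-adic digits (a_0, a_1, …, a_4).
Σ a^n = 1/(1 − a) = 1/89178;  first 5 digits = (1, 0, 0, 10, 4)

v_11(a) = 3 ≥ 1, so the series converges in ℤ_11 to 1/(1 − a) = 1/(1 − (-89177)) = 1/89178. Expand this rational in ℤ_11: compute digits iteratively via d_i = x_i mod 11, x_{i+1} = (x_i − d_i)/11. The first 5 digits are (1, 0, 0, 10, 4).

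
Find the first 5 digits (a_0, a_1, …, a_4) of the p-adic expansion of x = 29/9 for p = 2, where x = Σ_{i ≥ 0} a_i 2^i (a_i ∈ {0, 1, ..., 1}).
(a_0, …, a_4) = (1, 0, 1, 0, 1)

v_2(29/9) = 0 (numerator and denominator both coprime to 2), so x ∈ ℤ_2^×. Compute digits iteratively via a_i = x_i mod 2, x_{i+1} = (x_i − a_i)/2, with x_0 = x:
  x_0 = 29/9;  a_0 = 1;  x_1 = (x_0 − 1)/2 = 10/9
  x_1 = 10/9;  a_1 = 0;  x_2 = (x_1 − 0)/2 = 5/9
  x_2 = 5/9;  a_2 = 1;  x_3 = (x_2 − 1)/2 = -2/9
  x_3 = -2/9;  a_3 = 0;  x_4 = (x_3 − 0)/2 = -1/9
  x_4 = -1/9;  a_4 = 1;  x_5 = (x_4 − 1)/2 = -5/9
Digits: (1, 0, 1, 0, 1).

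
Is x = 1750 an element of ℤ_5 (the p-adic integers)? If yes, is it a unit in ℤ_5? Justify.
x ∈ ℤ_5 but not a unit; v_5(x) = 3 > 0

ℤ_5 = {x ∈ ℚ_5 : v_5(x) ≥ 0} and ℤ_5^× = {x ∈ ℤ_5 : v_5(x) = 0}. Here v_5(1750) = v_5(num) − v_5(den) = 3; compare against these criteria.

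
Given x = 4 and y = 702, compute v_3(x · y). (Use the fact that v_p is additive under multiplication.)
v_3(2808) = 3

v_p(x) = 0 (factor: 4 = 3^0 · 4); v_p(y) = 3 (factor: 702 = 3^3 · 26). Additivity: v_p(xy) = v_p(x) + v_p(y) = 0 + 3 = 3. (Direct check: xy = 2808 = 3^3 · (104).)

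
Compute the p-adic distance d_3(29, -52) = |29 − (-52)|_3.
d_3(29, -52) = 1/81

Step 1 — x − y = 29 − (-52) = 81. Step 2 — v_3(81) = 4 (factor: 81 = (3^4 · 1); the sign does not affect v_p). Step 3 — |x − y|_3 = 3^{-4} = 1/81.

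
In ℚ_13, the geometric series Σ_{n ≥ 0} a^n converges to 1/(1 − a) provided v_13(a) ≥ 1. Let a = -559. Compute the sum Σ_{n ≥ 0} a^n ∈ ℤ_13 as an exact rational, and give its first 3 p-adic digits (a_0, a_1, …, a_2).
Σ a^n = 1/(1 − a) = 1/560;  first 3 digits = (1, 9, 12)

v_13(a) = 1 ≥ 1, so the series converges in ℤ_13 to 1/(1 − a) = 1/(1 − (-559)) = 1/560. Expand this rational in ℤ_13: compute digits iteratively via d_i = x_i mod 13, x_{i+1} = (x_i − d_i)/13. The first 3 digits are (1, 9, 12).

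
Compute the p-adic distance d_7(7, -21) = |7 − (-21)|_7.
d_7(7, -21) = 1/7

Step 1 — x − y = 7 − (-21) = 28. Step 2 — v_7(28) = 1 (factor: 28 = (7^1 · 4); the sign does not affect v_p). Step 3 — |x − y|_7 = 7^{-1} = 1/7.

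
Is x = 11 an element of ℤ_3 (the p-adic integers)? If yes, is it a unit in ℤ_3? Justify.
x ∈ ℤ_3^× (unit); v_3(x) = 0

ℤ_3 = {x ∈ ℚ_3 : v_3(x) ≥ 0} and ℤ_3^× = {x ∈ ℤ_3 : v_3(x) = 0}. Here v_3(11) = v_3(num) − v_3(den) = 0; compare against these criteria.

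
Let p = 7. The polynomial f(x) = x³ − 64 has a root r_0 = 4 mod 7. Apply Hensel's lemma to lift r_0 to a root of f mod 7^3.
r_2 = 4 (mod 343)

Hensel: r_{i+1} = r_i − f(r_i)/f′(r_i) mod 7^{i+2}, where f′(x) = 3x². Iterate:
  r_0 = 4 (mod 7)
  r_1 = 4 (mod 49)
  r_2 = 4 (mod 343)
Final: r = 4 with f(r) ≡ 0 mod 7^3.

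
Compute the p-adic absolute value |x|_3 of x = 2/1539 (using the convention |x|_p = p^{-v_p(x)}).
|2/1539|_3 = 81

Step 1 — compute v_3(x) by factoring powers of 3 out of the numerator and denominator: v_3(2/1539) = -4. Step 2 — apply |x|_p = p^{-v_p(x)} = 3^{4} = 81.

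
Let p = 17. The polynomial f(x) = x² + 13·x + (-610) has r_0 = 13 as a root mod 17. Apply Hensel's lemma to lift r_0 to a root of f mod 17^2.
r_1 = 183 (mod 289)

Hensel: r_{i+1} = r_i − f(r_i)·(f′(r_i))^{-1} mod 17^{i+2}, f′(x) = 2x + 13. Iterate:
  r_0 = 13 (mod 17)
  r_1 = 183 (mod 289)
Final: r = 183 satisfies f(r) ≡ 0 mod 17^2.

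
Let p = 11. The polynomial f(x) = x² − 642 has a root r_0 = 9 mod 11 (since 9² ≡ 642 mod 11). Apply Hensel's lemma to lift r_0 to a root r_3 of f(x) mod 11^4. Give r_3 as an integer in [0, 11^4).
r_3 = 13935 (mod 14641)

Hensel's recurrence: r_{i+1} = r_i − f(r_i)·(f′(r_i))^{-1} mod 11^{i+2}, with f′(x) = 2x. Iterate:
  r_0 = 9 (mod 11)
  r_1 = 20 (mod 121)
  r_2 = 625 (mod 1331)
  r_3 = 13935 (mod 14641)
Final: r_3 = 13935, and one checks f(r_3) ≡ 0 mod 11^4.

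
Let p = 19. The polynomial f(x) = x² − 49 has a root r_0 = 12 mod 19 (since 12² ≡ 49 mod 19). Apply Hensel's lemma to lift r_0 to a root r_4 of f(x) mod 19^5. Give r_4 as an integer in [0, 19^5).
r_4 = 2476092 (mod 2476099)

Hensel's recurrence: r_{i+1} = r_i − f(r_i)·(f′(r_i))^{-1} mod 19^{i+2}, with f′(x) = 2x. Iterate:
  r_0 = 12 (mod 19)
  r_1 = 354 (mod 361)
  r_2 = 6852 (mod 6859)
  r_3 = 130314 (mod 130321)
  r_4 = 2476092 (mod 2476099)
Final: r_4 = 2476092, and one checks f(r_4) ≡ 0 mod 19^5.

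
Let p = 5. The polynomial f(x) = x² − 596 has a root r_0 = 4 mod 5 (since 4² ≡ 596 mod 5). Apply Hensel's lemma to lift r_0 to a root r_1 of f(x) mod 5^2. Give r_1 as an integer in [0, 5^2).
r_1 = 14 (mod 25)

Hensel's recurrence: r_{i+1} = r_i − f(r_i)·(f′(r_i))^{-1} mod 5^{i+2}, with f′(x) = 2x. Iterate:
  r_0 = 4 (mod 5)
  r_1 = 14 (mod 25)
Final: r_1 = 14, and one checks f(r_1) ≡ 0 mod 5^2.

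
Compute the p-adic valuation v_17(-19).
v_17(-19) = 0

v_17(n) is the largest exponent k such that 17^k divides n. Factor out: -19 = -17^0 · 19. (Sign doesn't affect v_p.) So v_17(-19) = 0.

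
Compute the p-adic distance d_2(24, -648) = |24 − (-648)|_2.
d_2(24, -648) = 1/32

Step 1 — x − y = 24 − (-648) = 672. Step 2 — v_2(672) = 5 (factor: 672 = (2^5 · 21); the sign does not affect v_p). Step 3 — |x − y|_2 = 2^{-5} = 1/32.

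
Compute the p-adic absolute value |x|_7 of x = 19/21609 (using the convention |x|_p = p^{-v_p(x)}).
|19/21609|_7 = 2401

Step 1 — compute v_7(x) by factoring powers of 7 out of the numerator and denominator: v_7(19/21609) = -4. Step 2 — apply |x|_p = p^{-v_p(x)} = 7^{4} = 2401.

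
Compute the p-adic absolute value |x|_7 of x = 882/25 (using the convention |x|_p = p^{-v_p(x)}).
|882/25|_7 = 1/49

Step 1 — compute v_7(x) by factoring powers of 7 out of the numerator and denominator: v_7(882/25) = 2. Step 2 — apply |x|_p = p^{-v_p(x)} = 7^{-2} = 1/49.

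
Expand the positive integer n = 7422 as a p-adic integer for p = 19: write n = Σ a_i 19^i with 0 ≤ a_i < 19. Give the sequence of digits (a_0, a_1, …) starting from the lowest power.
(a_0, a_1, …) = (12, 10, 1, 1)

Repeated division by 19 gives the digits low-to-high: 7422 = 12 + 10·19^1 + 1·19^2 + 1·19^3. Digit sequence: (12, 10, 1, 1).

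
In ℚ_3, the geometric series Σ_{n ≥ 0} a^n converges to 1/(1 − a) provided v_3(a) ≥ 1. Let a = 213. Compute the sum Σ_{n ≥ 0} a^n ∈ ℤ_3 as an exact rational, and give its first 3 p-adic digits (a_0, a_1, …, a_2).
Σ a^n = 1/(1 − a) = -1/212;  first 3 digits = (1, 2, 0)

v_3(a) = 1 ≥ 1, so the series converges in ℤ_3 to 1/(1 − a) = 1/(1 − 213) = -1/212. Expand this rational in ℤ_3: compute digits iteratively via d_i = x_i mod 3, x_{i+1} = (x_i − d_i)/3. The first 3 digits are (1, 2, 0).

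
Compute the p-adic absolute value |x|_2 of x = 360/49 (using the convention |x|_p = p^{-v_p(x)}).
|360/49|_2 = 1/8

Step 1 — compute v_2(x) by factoring powers of 2 out of the numerator and denominator: v_2(360/49) = 3. Step 2 — apply |x|_p = p^{-v_p(x)} = 2^{-3} = 1/8.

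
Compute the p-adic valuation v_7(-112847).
v_7(-112847) = 4

v_7(n) is the largest exponent k such that 7^k divides n. Factor out: -112847 = -7^4 · 47. (Sign doesn't affect v_p.) So v_7(-112847) = 4.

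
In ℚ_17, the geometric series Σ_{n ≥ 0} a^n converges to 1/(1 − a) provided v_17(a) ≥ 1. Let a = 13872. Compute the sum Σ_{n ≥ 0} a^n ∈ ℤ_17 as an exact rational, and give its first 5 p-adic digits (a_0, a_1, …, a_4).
Σ a^n = 1/(1 − a) = -1/13871;  first 5 digits = (1, 0, 14, 2, 9)

v_17(a) = 2 ≥ 1, so the series converges in ℤ_17 to 1/(1 − a) = 1/(1 − 13872) = -1/13871. Expand this rational in ℤ_17: compute digits iteratively via d_i = x_i mod 17, x_{i+1} = (x_i − d_i)/17. The first 5 digits are (1, 0, 14, 2, 9).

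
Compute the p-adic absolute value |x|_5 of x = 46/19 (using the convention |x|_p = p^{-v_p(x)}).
|46/19|_5 = 1

Step 1 — compute v_5(x) by factoring powers of 5 out of the numerator and denominator: v_5(46/19) = 0. Step 2 — apply |x|_p = p^{-v_p(x)} = 5^{0} = 1.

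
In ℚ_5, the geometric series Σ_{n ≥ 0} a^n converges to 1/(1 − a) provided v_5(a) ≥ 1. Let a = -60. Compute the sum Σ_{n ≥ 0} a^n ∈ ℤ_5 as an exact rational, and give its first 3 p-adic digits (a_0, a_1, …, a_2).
Σ a^n = 1/(1 − a) = 1/61;  first 3 digits = (1, 3, 1)

v_5(a) = 1 ≥ 1, so the series converges in ℤ_5 to 1/(1 − a) = 1/(1 − (-60)) = 1/61. Expand this rational in ℤ_5: compute digits iteratively via d_i = x_i mod 5, x_{i+1} = (x_i − d_i)/5. The first 3 digits are (1, 3, 1).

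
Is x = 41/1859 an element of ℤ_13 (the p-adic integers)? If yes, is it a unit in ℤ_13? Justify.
x ∉ ℤ_13 (v_13(x) = -2 < 0)

ℤ_13 = {x ∈ ℚ_13 : v_13(x) ≥ 0} and ℤ_13^× = {x ∈ ℤ_13 : v_13(x) = 0}. Here v_13(41/1859) = v_13(num) − v_13(den) = -2; compare against these criteria.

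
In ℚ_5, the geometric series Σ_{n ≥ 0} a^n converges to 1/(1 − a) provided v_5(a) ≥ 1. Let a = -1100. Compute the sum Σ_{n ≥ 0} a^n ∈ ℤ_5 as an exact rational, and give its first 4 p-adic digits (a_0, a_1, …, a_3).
Σ a^n = 1/(1 − a) = 1/1101;  first 4 digits = (1, 0, 1, 1)

v_5(a) = 2 ≥ 1, so the series converges in ℤ_5 to 1/(1 − a) = 1/(1 − (-1100)) = 1/1101. Expand this rational in ℤ_5: compute digits iteratively via d_i = x_i mod 5, x_{i+1} = (x_i − d_i)/5. The first 4 digits are (1, 0, 1, 1).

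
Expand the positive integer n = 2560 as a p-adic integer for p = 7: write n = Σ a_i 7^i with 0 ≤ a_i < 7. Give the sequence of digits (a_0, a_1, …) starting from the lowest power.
(a_0, a_1, …) = (5, 1, 3, 0, 1)

Repeated division by 7 gives the digits low-to-high: 2560 = 5 + 1·7^1 + 3·7^2 + 1·7^4. Digit sequence: (5, 1, 3, 0, 1).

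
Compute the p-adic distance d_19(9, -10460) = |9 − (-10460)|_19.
d_19(9, -10460) = 1/361

Step 1 — x − y = 9 − (-10460) = 10469. Step 2 — v_19(10469) = 2 (factor: 10469 = (19^2 · 29); the sign does not affect v_p). Step 3 — |x − y|_19 = 19^{-2} = 1/361.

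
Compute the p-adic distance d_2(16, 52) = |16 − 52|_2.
d_2(16, 52) = 1/4

Step 1 — x − y = 16 − 52 = -36. Step 2 — v_2(-36) = 2 (factor: -36 = −(2^2 · 9); the sign does not affect v_p). Step 3 — |x − y|_2 = 2^{-2} = 1/4.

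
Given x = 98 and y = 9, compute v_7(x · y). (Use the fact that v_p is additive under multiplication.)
v_7(882) = 2

v_p(x) = 2 (factor: 98 = 7^2 · 2); v_p(y) = 0 (factor: 9 = 7^0 · 9). Additivity: v_p(xy) = v_p(x) + v_p(y) = 2 + 0 = 2. (Direct check: xy = 882 = 7^2 · (18).)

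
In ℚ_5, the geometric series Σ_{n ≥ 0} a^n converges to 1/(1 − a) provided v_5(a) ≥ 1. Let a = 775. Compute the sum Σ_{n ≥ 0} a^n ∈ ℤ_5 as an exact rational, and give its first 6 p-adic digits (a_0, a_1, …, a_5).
Σ a^n = 1/(1 − a) = -1/774;  first 6 digits = (1, 0, 1, 1, 2, 2)

v_5(a) = 2 ≥ 1, so the series converges in ℤ_5 to 1/(1 − a) = 1/(1 − 775) = -1/774. Expand this rational in ℤ_5: compute digits iteratively via d_i = x_i mod 5, x_{i+1} = (x_i − d_i)/5. The first 6 digits are (1, 0, 1, 1, 2, 2).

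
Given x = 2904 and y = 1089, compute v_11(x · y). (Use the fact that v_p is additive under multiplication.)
v_11(3162456) = 4

v_p(x) = 2 (factor: 2904 = 11^2 · 24); v_p(y) = 2 (factor: 1089 = 11^2 · 9). Additivity: v_p(xy) = v_p(x) + v_p(y) = 2 + 2 = 4. (Direct check: xy = 3162456 = 11^4 · (216).)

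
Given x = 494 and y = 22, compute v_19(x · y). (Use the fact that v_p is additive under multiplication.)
v_19(10868) = 1

v_p(x) = 1 (factor: 494 = 19^1 · 26); v_p(y) = 0 (factor: 22 = 19^0 · 22). Additivity: v_p(xy) = v_p(x) + v_p(y) = 1 + 0 = 1. (Direct check: xy = 10868 = 19^1 · (572).)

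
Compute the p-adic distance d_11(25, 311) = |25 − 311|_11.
d_11(25, 311) = 1/11

Step 1 — x − y = 25 − 311 = -286. Step 2 — v_11(-286) = 1 (factor: -286 = −(11^1 · 26); the sign does not affect v_p). Step 3 — |x − y|_11 = 11^{-1} = 1/11.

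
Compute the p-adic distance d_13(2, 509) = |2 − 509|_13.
d_13(2, 509) = 1/169

Step 1 — x − y = 2 − 509 = -507. Step 2 — v_13(-507) = 2 (factor: -507 = −(13^2 · 3); the sign does not affect v_p). Step 3 — |x − y|_13 = 13^{-2} = 1/169.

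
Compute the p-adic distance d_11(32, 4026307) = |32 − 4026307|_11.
d_11(32, 4026307) = 1/161051

Step 1 — x − y = 32 − 4026307 = -4026275. Step 2 — v_11(-4026275) = 5 (factor: -4026275 = −(11^5 · 25); the sign does not affect v_p). Step 3 — |x − y|_11 = 11^{-5} = 1/161051.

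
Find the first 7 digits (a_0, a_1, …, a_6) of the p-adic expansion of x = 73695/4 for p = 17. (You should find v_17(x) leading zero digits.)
(a_0, …, a_6) = (0, 0, 0, 8, 4, 4, 4)

v_17(73695/4) = 3, so a_0 = ... = a_2 = 0. Factor out: x = 17^3 · u with u = 15/4 a unit in ℤ_17. Expand u iteratively via a_{v+i} = u_i mod 17, u_{i+1} = (u_i − a_{v+i})/17:
  u_0 = 15/4;  a_3 = 8;  u_1 = (u_0 − 8)/17 = -1/4
  u_1 = -1/4;  a_4 = 4;  u_2 = (u_1 − 4)/17 = -1/4
  u_2 = -1/4;  a_5 = 4;  u_3 = (u_2 − 4)/17 = -1/4
  u_3 = -1/4;  a_6 = 4;  u_4 = (u_3 − 4)/17 = -1/4
Digits: (0, 0, 0, 8, 4, 4, 4).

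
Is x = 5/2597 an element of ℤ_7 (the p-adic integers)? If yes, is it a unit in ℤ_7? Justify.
x ∉ ℤ_7 (v_7(x) = -2 < 0)

ℤ_7 = {x ∈ ℚ_7 : v_7(x) ≥ 0} and ℤ_7^× = {x ∈ ℤ_7 : v_7(x) = 0}. Here v_7(5/2597) = v_7(num) − v_7(den) = -2; compare against these criteria.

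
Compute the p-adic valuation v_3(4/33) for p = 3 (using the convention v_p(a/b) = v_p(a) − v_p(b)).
v_3(4/33) = -1

Factor powers of 3 from the numerator and denominator of the reduced fraction: 4 = 3^0 · 4 and 33 = 3^1 · 11. Apply v_p(a/b) = v_p(a) − v_p(b): v_3(4/33) = 0 − 1 = -1.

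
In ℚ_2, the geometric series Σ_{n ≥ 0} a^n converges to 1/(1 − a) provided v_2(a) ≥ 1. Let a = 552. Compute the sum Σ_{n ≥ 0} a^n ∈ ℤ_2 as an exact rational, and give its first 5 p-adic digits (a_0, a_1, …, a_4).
Σ a^n = 1/(1 − a) = -1/551;  first 5 digits = (1, 0, 0, 1, 0)

v_2(a) = 3 ≥ 1, so the series converges in ℤ_2 to 1/(1 − a) = 1/(1 − 552) = -1/551. Expand this rational in ℤ_2: compute digits iteratively via d_i = x_i mod 2, x_{i+1} = (x_i − d_i)/2. The first 5 digits are (1, 0, 0, 1, 0).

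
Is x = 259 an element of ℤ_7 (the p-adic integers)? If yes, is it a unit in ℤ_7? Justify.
x ∈ ℤ_7 but not a unit; v_7(x) = 1 > 0

ℤ_7 = {x ∈ ℚ_7 : v_7(x) ≥ 0} and ℤ_7^× = {x ∈ ℤ_7 : v_7(x) = 0}. Here v_7(259) = v_7(num) − v_7(den) = 1; compare against these criteria.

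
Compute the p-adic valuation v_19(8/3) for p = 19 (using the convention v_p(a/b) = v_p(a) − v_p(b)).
v_19(8/3) = 0

Factor powers of 19 from the numerator and denominator of the reduced fraction: 8 = 19^0 · 8 and 3 = 19^0 · 3. Apply v_p(a/b) = v_p(a) − v_p(b): v_19(8/3) = 0 − 0 = 0.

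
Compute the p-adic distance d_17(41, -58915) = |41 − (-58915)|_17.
d_17(41, -58915) = 1/4913

Step 1 — x − y = 41 − (-58915) = 58956. Step 2 — v_17(58956) = 3 (factor: 58956 = (17^3 · 12); the sign does not affect v_p). Step 3 — |x − y|_17 = 17^{-3} = 1/4913.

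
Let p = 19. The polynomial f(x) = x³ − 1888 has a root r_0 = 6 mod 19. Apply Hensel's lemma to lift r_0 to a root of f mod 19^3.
r_2 = 1051 (mod 6859)

Hensel: r_{i+1} = r_i − f(r_i)/f′(r_i) mod 19^{i+2}, where f′(x) = 3x². Iterate:
  r_0 = 6 (mod 19)
  r_1 = 329 (mod 361)
  r_2 = 1051 (mod 6859)
Final: r = 1051 with f(r) ≡ 0 mod 19^3.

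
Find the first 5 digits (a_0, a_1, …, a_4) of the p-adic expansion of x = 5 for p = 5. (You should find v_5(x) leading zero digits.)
(a_0, …, a_4) = (0, 1, 0, 0, 0)

v_5(5) = 1, so a_0 = ... = a_0 = 0. Factor out: x = 5^1 · u with u = 1 a unit in ℤ_5. Expand u iteratively via a_{v+i} = u_i mod 5, u_{i+1} = (u_i − a_{v+i})/5:
  u_0 = 1;  a_1 = 1;  u_1 = (u_0 − 1)/5 = 0
  u_1 = 0;  a_2 = 0;  u_2 = (u_1 − 0)/5 = 0
  u_2 = 0;  a_3 = 0;  u_3 = (u_2 − 0)/5 = 0
  u_3 = 0;  a_4 = 0;  u_4 = (u_3 − 0)/5 = 0
Digits: (0, 1, 0, 0, 0).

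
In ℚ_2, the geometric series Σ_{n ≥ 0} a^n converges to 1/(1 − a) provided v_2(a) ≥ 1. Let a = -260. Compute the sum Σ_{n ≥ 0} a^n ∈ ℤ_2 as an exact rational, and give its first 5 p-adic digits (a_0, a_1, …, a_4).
Σ a^n = 1/(1 − a) = 1/261;  first 5 digits = (1, 0, 1, 1, 0)

v_2(a) = 2 ≥ 1, so the series converges in ℤ_2 to 1/(1 − a) = 1/(1 − (-260)) = 1/261. Expand this rational in ℤ_2: compute digits iteratively via d_i = x_i mod 2, x_{i+1} = (x_i − d_i)/2. The first 5 digits are (1, 0, 1, 1, 0).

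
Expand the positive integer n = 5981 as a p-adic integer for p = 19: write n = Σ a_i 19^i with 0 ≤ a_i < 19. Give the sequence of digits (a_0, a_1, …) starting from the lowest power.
(a_0, a_1, …) = (15, 10, 16)

Repeated division by 19 gives the digits low-to-high: 5981 = 15 + 10·19^1 + 16·19^2. Digit sequence: (15, 10, 16).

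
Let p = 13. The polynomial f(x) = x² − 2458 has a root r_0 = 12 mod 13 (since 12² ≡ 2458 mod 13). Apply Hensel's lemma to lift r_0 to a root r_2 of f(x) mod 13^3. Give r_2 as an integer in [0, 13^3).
r_2 = 1728 (mod 2197)

Hensel's recurrence: r_{i+1} = r_i − f(r_i)·(f′(r_i))^{-1} mod 13^{i+2}, with f′(x) = 2x. Iterate:
  r_0 = 12 (mod 13)
  r_1 = 38 (mod 169)
  r_2 = 1728 (mod 2197)
Final: r_2 = 1728, and one checks f(r_2) ≡ 0 mod 13^3.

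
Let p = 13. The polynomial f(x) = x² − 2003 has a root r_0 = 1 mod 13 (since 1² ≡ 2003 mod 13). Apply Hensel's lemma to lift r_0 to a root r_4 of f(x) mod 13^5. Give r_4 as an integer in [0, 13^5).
r_4 = 155806 (mod 371293)

Hensel's recurrence: r_{i+1} = r_i − f(r_i)·(f′(r_i))^{-1} mod 13^{i+2}, with f′(x) = 2x. Iterate:
  r_0 = 1 (mod 13)
  r_1 = 157 (mod 169)
  r_2 = 2016 (mod 2197)
  r_3 = 13001 (mod 28561)
  r_4 = 155806 (mod 371293)
Final: r_4 = 155806, and one checks f(r_4) ≡ 0 mod 13^5.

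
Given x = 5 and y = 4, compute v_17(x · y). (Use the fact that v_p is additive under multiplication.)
v_17(20) = 0

v_p(x) = 0 (factor: 5 = 17^0 · 5); v_p(y) = 0 (factor: 4 = 17^0 · 4). Additivity: v_p(xy) = v_p(x) + v_p(y) = 0 + 0 = 0. (Direct check: xy = 20 = 17^0 · (20).)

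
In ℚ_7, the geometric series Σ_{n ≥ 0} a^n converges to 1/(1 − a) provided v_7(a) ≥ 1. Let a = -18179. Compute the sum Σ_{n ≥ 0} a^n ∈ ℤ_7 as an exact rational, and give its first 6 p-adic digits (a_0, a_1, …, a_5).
Σ a^n = 1/(1 − a) = 1/18180;  first 6 digits = (1, 0, 0, 3, 6, 5)

v_7(a) = 3 ≥ 1, so the series converges in ℤ_7 to 1/(1 − a) = 1/(1 − (-18179)) = 1/18180. Expand this rational in ℤ_7: compute digits iteratively via d_i = x_i mod 7, x_{i+1} = (x_i − d_i)/7. The first 6 digits are (1, 0, 0, 3, 6, 5).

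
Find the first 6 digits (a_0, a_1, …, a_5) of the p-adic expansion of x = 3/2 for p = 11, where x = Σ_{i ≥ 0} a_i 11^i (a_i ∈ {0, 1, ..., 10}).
(a_0, …, a_5) = (7, 5, 5, 5, 5, 5)

v_11(3/2) = 0 (numerator and denominator both coprime to 11), so x ∈ ℤ_11^×. Compute digits iteratively via a_i = x_i mod 11, x_{i+1} = (x_i − a_i)/11, with x_0 = x:
  x_0 = 3/2;  a_0 = 7;  x_1 = (x_0 − 7)/11 = -1/2
  x_1 = -1/2;  a_1 = 5;  x_2 = (x_1 − 5)/11 = -1/2
  x_2 = -1/2;  a_2 = 5;  x_3 = (x_2 − 5)/11 = -1/2
  x_3 = -1/2;  a_3 = 5;  x_4 = (x_3 − 5)/11 = -1/2
  x_4 = -1/2;  a_4 = 5;  x_5 = (x_4 − 5)/11 = -1/2
  x_5 = -1/2;  a_5 = 5;  x_6 = (x_5 − 5)/11 = -1/2
Digits: (7, 5, 5, 5, 5, 5).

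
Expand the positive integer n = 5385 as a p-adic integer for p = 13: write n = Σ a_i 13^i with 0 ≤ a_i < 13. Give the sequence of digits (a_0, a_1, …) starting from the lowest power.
(a_0, a_1, …) = (3, 11, 5, 2)

Repeated division by 13 gives the digits low-to-high: 5385 = 3 + 11·13^1 + 5·13^2 + 2·13^3. Digit sequence: (3, 11, 5, 2).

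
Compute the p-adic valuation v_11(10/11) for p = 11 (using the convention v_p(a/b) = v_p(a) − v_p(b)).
v_11(10/11) = -1

Factor powers of 11 from the numerator and denominator of the reduced fraction: 10 = 11^0 · 10 and 11 = 11^1 · 1. Apply v_p(a/b) = v_p(a) − v_p(b): v_11(10/11) = 0 − 1 = -1.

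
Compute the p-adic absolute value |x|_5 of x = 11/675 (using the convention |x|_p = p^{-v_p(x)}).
|11/675|_5 = 25

Step 1 — compute v_5(x) by factoring powers of 5 out of the numerator and denominator: v_5(11/675) = -2. Step 2 — apply |x|_p = p^{-v_p(x)} = 5^{2} = 25.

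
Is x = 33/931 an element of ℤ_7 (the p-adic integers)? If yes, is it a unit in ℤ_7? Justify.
x ∉ ℤ_7 (v_7(x) = -2 < 0)

ℤ_7 = {x ∈ ℚ_7 : v_7(x) ≥ 0} and ℤ_7^× = {x ∈ ℤ_7 : v_7(x) = 0}. Here v_7(33/931) = v_7(num) − v_7(den) = -2; compare against these criteria.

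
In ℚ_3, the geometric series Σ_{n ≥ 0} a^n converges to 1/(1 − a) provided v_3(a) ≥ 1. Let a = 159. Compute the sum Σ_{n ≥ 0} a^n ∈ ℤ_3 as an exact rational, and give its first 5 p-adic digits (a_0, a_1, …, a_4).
Σ a^n = 1/(1 − a) = -1/158;  first 5 digits = (1, 2, 0, 2, 2)

v_3(a) = 1 ≥ 1, so the series converges in ℤ_3 to 1/(1 − a) = 1/(1 − 159) = -1/158. Expand this rational in ℤ_3: compute digits iteratively via d_i = x_i mod 3, x_{i+1} = (x_i − d_i)/3. The first 5 digits are (1, 2, 0, 2, 2).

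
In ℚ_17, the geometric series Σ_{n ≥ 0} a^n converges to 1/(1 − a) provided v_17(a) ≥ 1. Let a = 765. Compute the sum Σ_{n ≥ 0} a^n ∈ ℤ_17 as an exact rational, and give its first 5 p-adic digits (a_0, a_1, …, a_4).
Σ a^n = 1/(1 − a) = -1/764;  first 5 digits = (1, 11, 4, 5, 16)

v_17(a) = 1 ≥ 1, so the series converges in ℤ_17 to 1/(1 − a) = 1/(1 − 765) = -1/764. Expand this rational in ℤ_17: compute digits iteratively via d_i = x_i mod 17, x_{i+1} = (x_i − d_i)/17. The first 5 digits are (1, 11, 4, 5, 16).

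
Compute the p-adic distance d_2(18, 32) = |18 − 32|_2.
d_2(18, 32) = 1/2

Step 1 — x − y = 18 − 32 = -14. Step 2 — v_2(-14) = 1 (factor: -14 = −(2^1 · 7); the sign does not affect v_p). Step 3 — |x − y|_2 = 2^{-1} = 1/2.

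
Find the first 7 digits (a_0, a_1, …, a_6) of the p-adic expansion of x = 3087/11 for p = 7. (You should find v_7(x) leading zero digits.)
(a_0, …, a_6) = (0, 0, 0, 4, 4, 0, 5)

v_7(3087/11) = 3, so a_0 = ... = a_2 = 0. Factor out: x = 7^3 · u with u = 9/11 a unit in ℤ_7. Expand u iteratively via a_{v+i} = u_i mod 7, u_{i+1} = (u_i − a_{v+i})/7:
  u_0 = 9/11;  a_3 = 4;  u_1 = (u_0 − 4)/7 = -5/11
  u_1 = -5/11;  a_4 = 4;  u_2 = (u_1 − 4)/7 = -7/11
  u_2 = -7/11;  a_5 = 0;  u_3 = (u_2 − 0)/7 = -1/11
  u_3 = -1/11;  a_6 = 5;  u_4 = (u_3 − 5)/7 = -8/11
Digits: (0, 0, 0, 4, 4, 0, 5).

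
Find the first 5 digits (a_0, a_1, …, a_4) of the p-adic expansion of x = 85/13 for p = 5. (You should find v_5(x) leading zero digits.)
(a_0, …, a_4) = (0, 4, 1, 2, 3)

v_5(85/13) = 1, so a_0 = ... = a_0 = 0. Factor out: x = 5^1 · u with u = 17/13 a unit in ℤ_5. Expand u iteratively via a_{v+i} = u_i mod 5, u_{i+1} = (u_i − a_{v+i})/5:
  u_0 = 17/13;  a_1 = 4;  u_1 = (u_0 − 4)/5 = -7/13
  u_1 = -7/13;  a_2 = 1;  u_2 = (u_1 − 1)/5 = -4/13
  u_2 = -4/13;  a_3 = 2;  u_3 = (u_2 − 2)/5 = -6/13
  u_3 = -6/13;  a_4 = 3;  u_4 = (u_3 − 3)/5 = -9/13
Digits: (0, 4, 1, 2, 3).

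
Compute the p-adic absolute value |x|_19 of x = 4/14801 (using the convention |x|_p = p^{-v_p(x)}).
|4/14801|_19 = 361

Step 1 — compute v_19(x) by factoring powers of 19 out of the numerator and denominator: v_19(4/14801) = -2. Step 2 — apply |x|_p = p^{-v_p(x)} = 19^{2} = 361.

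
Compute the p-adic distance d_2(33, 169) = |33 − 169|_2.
d_2(33, 169) = 1/8

Step 1 — x − y = 33 − 169 = -136. Step 2 — v_2(-136) = 3 (factor: -136 = −(2^3 · 17); the sign does not affect v_p). Step 3 — |x − y|_2 = 2^{-3} = 1/8.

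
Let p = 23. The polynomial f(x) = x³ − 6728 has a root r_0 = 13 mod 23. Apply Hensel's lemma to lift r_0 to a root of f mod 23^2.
r_1 = 312 (mod 529)

Hensel: r_{i+1} = r_i − f(r_i)/f′(r_i) mod 23^{i+2}, where f′(x) = 3x². Iterate:
  r_0 = 13 (mod 23)
  r_1 = 312 (mod 529)
Final: r = 312 with f(r) ≡ 0 mod 23^2.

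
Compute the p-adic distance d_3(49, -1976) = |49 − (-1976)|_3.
d_3(49, -1976) = 1/81

Step 1 — x − y = 49 − (-1976) = 2025. Step 2 — v_3(2025) = 4 (factor: 2025 = (3^4 · 25); the sign does not affect v_p). Step 3 — |x − y|_3 = 3^{-4} = 1/81.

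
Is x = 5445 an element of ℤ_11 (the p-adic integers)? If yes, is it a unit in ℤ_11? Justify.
x ∈ ℤ_11 but not a unit; v_11(x) = 2 > 0

ℤ_11 = {x ∈ ℚ_11 : v_11(x) ≥ 0} and ℤ_11^× = {x ∈ ℤ_11 : v_11(x) = 0}. Here v_11(5445) = v_11(num) − v_11(den) = 2; compare against these criteria.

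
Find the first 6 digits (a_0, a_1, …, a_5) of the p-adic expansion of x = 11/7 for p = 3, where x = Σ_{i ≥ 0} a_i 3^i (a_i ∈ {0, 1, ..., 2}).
(a_0, …, a_5) = (2, 2, 1, 2, 0, 1)

v_3(11/7) = 0 (numerator and denominator both coprime to 3), so x ∈ ℤ_3^×. Compute digits iteratively via a_i = x_i mod 3, x_{i+1} = (x_i − a_i)/3, with x_0 = x:
  x_0 = 11/7;  a_0 = 2;  x_1 = (x_0 − 2)/3 = -1/7
  x_1 = -1/7;  a_1 = 2;  x_2 = (x_1 − 2)/3 = -5/7
  x_2 = -5/7;  a_2 = 1;  x_3 = (x_2 − 1)/3 = -4/7
  x_3 = -4/7;  a_3 = 2;  x_4 = (x_3 − 2)/3 = -6/7
  x_4 = -6/7;  a_4 = 0;  x_5 = (x_4 − 0)/3 = -2/7
  x_5 = -2/7;  a_5 = 1;  x_6 = (x_5 − 1)/3 = -3/7
Digits: (2, 2, 1, 2, 0, 1).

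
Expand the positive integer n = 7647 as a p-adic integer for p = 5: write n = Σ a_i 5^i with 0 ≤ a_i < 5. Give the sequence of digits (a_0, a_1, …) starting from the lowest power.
(a_0, a_1, …) = (2, 4, 0, 1, 2, 2)

Repeated division by 5 gives the digits low-to-high: 7647 = 2 + 4·5^1 + 1·5^3 + 2·5^4 + 2·5^5. Digit sequence: (2, 4, 0, 1, 2, 2).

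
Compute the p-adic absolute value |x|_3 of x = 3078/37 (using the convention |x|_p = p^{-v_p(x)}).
|3078/37|_3 = 1/81

Step 1 — compute v_3(x) by factoring powers of 3 out of the numerator and denominator: v_3(3078/37) = 4. Step 2 — apply |x|_p = p^{-v_p(x)} = 3^{-4} = 1/81.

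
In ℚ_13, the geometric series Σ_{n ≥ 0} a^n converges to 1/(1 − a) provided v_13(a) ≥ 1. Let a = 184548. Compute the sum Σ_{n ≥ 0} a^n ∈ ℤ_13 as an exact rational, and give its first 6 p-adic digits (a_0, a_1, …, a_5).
Σ a^n = 1/(1 − a) = -1/184547;  first 6 digits = (1, 0, 0, 6, 6, 0)

v_13(a) = 3 ≥ 1, so the series converges in ℤ_13 to 1/(1 − a) = 1/(1 − 184548) = -1/184547. Expand this rational in ℤ_13: compute digits iteratively via d_i = x_i mod 13, x_{i+1} = (x_i − d_i)/13. The first 6 digits are (1, 0, 0, 6, 6, 0).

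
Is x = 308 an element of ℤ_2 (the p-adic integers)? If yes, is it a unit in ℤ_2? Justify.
x ∈ ℤ_2 but not a unit; v_2(x) = 2 > 0

ℤ_2 = {x ∈ ℚ_2 : v_2(x) ≥ 0} and ℤ_2^× = {x ∈ ℤ_2 : v_2(x) = 0}. Here v_2(308) = v_2(num) − v_2(den) = 2; compare against these criteria.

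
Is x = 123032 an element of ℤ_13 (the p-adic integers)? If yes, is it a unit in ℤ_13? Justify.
x ∈ ℤ_13 but not a unit; v_13(x) = 3 > 0

ℤ_13 = {x ∈ ℚ_13 : v_13(x) ≥ 0} and ℤ_13^× = {x ∈ ℤ_13 : v_13(x) = 0}. Here v_13(123032) = v_13(num) − v_13(den) = 3; compare against these criteria.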